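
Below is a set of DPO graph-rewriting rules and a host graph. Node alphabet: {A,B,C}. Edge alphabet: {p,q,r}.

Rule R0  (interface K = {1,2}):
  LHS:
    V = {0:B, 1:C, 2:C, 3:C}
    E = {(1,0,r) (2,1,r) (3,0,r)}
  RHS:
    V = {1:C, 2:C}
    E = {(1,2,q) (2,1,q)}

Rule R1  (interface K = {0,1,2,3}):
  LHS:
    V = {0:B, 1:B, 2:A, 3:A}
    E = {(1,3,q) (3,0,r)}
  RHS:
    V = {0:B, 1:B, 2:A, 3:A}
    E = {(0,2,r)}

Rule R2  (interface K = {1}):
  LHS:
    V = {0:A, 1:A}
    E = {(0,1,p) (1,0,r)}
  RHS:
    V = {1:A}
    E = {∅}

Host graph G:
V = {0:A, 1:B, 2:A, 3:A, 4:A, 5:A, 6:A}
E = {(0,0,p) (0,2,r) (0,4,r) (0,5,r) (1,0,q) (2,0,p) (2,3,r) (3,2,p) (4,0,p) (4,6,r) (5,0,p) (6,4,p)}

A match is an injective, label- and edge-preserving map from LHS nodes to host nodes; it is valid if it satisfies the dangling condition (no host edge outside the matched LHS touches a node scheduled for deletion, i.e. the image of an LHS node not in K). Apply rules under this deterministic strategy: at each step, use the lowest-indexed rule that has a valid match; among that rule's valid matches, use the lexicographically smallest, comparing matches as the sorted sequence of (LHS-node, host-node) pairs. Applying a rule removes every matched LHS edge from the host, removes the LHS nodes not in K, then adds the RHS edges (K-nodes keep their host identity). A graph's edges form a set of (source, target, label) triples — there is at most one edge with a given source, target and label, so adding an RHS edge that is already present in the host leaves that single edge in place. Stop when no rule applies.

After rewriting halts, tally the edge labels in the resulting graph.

[0] host  ⇒  7 nodes, 12 edges  {0-p->0 0-r->2 0-r->4 0-r->5 1-q->0 2-p->0 2-r->3 3-p->2 4-p->0 4-r->6 5-p->0 6-p->4}
[1] R2 @ {0↦3, 1↦2}  ⇒  6 nodes, 10 edges  {0-p->0 0-r->2 0-r->4 0-r->5 1-q->0 2-p->0 4-p->0 4-r->6 5-p->0 6-p->4}
[2] R2 @ {0↦2, 1↦0}  ⇒  5 nodes, 8 edges  {0-p->0 0-r->4 0-r->5 1-q->0 4-p->0 4-r->6 5-p->0 6-p->4}
[3] R2 @ {0↦5, 1↦0}  ⇒  4 nodes, 6 edges  {0-p->0 0-r->4 1-q->0 4-p->0 4-r->6 6-p->4}
[4] R2 @ {0↦6, 1↦4}  ⇒  3 nodes, 4 edges  {0-p->0 0-r->4 1-q->0 4-p->0}
[5] R2 @ {0↦4, 1↦0}  ⇒  2 nodes, 2 edges  {0-p->0 1-q->0}
halt: no rule applies after step 5
NF edges: [(0, 0, 'p'), (1, 0, 'q')]

Answer: p:1 q:1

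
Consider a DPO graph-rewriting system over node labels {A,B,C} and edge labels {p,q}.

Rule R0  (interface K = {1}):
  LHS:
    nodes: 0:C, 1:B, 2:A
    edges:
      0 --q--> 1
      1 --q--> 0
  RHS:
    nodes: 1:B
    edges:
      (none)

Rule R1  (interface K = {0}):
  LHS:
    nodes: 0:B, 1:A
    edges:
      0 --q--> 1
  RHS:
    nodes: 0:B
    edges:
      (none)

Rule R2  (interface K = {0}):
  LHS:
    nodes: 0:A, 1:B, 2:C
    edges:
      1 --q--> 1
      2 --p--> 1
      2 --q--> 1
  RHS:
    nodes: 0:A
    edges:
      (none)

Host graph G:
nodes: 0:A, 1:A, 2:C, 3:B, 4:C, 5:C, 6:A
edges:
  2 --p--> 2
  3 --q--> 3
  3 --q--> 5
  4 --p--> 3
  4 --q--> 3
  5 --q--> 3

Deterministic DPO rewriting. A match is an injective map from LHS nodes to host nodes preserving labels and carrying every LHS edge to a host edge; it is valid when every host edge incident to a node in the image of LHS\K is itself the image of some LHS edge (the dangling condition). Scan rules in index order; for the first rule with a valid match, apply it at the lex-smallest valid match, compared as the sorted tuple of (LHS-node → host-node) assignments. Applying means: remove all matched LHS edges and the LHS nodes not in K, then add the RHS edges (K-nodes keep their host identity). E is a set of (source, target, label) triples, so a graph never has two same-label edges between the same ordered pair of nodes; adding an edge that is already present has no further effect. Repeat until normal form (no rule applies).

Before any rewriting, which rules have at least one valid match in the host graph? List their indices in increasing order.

Answer: [R0]

Steps:
R0: 3 valid matches — {0↦5, 1↦3, 2↦0}, {0↦5, 1↦3, 2↦1}, {0↦5, 1↦3, 2↦6}
R1: no valid match — LHS pattern not found
R2: no valid match — 3 raw matches, all fail dangling condition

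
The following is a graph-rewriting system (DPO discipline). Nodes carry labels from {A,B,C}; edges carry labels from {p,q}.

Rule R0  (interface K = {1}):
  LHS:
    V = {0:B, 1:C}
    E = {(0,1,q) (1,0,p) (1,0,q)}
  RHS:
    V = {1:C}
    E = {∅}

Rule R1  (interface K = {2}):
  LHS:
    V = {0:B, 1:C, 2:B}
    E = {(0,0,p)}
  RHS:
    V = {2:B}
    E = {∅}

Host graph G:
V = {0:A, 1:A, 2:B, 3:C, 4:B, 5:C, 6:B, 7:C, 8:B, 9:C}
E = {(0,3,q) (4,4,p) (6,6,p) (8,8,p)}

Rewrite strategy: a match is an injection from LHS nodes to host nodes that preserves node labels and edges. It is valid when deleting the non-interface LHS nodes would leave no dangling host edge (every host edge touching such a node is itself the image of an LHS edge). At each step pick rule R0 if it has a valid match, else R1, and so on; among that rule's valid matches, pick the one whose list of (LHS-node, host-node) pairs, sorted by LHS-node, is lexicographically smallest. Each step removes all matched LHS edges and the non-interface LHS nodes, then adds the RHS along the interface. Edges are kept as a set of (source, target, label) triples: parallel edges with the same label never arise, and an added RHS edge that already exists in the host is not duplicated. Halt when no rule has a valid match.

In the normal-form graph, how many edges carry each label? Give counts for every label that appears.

Answer: q:1

Rewrite trace:
initial: |V|=10 |E|=4  E = 0-q->3 4-p->4 6-p->6 8-p->8
step 1: apply R1 at {0↦4, 1↦5, 2↦2}  → |V|=8 |E|=3  E = 0-q->3 6-p->6 8-p->8
step 2: apply R1 at {0↦6, 1↦7, 2↦2}  → |V|=6 |E|=2  E = 0-q->3 8-p->8
step 3: apply R1 at {0↦8, 1↦9, 2↦2}  → |V|=4 |E|=1  E = 0-q->3
normal form: no rule applies after step 3
NF edges: [(0, 3, 'q')]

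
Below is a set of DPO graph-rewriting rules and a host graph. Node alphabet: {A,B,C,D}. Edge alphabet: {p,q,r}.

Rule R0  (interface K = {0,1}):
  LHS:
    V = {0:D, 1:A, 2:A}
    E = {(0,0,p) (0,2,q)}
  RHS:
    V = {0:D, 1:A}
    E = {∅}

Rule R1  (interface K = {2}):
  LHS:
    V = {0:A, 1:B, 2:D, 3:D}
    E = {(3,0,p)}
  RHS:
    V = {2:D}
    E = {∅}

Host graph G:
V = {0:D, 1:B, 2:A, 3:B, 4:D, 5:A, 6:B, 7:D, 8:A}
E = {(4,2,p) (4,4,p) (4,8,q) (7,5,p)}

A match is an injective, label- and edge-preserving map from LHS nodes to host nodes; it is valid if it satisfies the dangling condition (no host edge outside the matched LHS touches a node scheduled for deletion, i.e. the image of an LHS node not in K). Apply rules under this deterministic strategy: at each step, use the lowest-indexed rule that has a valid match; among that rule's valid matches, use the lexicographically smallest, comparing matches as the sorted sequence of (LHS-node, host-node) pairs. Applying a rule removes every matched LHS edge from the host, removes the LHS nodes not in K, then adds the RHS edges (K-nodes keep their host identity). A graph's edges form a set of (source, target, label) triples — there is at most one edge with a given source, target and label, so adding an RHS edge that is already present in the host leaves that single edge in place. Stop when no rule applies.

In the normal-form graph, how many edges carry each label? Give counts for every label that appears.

Answer: (no edges)

Rewrite trace:
start.  V:9 E:4  edges: 4-p->2 4-p->4 4-q->8 7-p->5
1. fire R0 via {0↦4, 1↦2, 2↦8}  →  V:8 E:2  edges: 4-p->2 7-p->5
2. fire R1 via {0↦2, 1↦1, 2↦0, 3↦4}  →  V:5 E:1  edges: 7-p->5
3. fire R1 via {0↦5, 1↦3, 2↦0, 3↦7}  →  V:2 E:0  edges: ∅
halt: no rule applies after step 3
NF edges: []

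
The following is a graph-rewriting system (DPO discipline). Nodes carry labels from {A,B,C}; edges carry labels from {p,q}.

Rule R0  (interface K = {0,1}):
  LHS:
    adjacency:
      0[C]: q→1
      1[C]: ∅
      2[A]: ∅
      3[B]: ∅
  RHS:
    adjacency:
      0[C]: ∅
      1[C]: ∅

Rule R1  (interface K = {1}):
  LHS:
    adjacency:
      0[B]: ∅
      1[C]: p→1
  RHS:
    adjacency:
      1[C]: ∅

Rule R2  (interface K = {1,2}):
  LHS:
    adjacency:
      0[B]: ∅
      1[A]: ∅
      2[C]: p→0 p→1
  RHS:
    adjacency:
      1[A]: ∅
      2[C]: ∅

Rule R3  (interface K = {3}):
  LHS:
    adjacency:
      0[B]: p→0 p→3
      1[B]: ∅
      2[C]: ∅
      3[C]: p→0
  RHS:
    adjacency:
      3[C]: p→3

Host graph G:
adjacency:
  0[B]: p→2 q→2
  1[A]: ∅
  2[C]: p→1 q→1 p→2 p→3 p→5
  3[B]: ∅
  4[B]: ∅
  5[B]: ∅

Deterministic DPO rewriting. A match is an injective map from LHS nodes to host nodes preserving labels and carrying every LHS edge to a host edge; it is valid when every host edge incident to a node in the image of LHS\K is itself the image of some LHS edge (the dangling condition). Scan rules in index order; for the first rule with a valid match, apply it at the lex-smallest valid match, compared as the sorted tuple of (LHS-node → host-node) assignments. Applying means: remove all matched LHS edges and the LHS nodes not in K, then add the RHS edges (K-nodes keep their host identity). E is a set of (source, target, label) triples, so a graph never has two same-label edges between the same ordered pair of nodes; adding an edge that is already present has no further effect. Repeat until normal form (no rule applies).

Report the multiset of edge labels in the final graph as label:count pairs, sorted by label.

[0] host  ⇒  6 nodes, 7 edges  {0-p->2 0-q->2 2-p->1 2-q->1 2-p->2 2-p->3 2-p->5}
[1] R1 @ {0↦4, 1↦2}  ⇒  5 nodes, 6 edges  {0-p->2 0-q->2 2-p->1 2-q->1 2-p->3 2-p->5}
[2] R2 @ {0↦3, 1↦1, 2↦2}  ⇒  4 nodes, 4 edges  {0-p->2 0-q->2 2-q->1 2-p->5}
final graph: no rule applies after step 2
NF edges: [(0, 2, 'p'), (0, 2, 'q'), (2, 1, 'q'), (2, 5, 'p')]

Answer: p:2 q:2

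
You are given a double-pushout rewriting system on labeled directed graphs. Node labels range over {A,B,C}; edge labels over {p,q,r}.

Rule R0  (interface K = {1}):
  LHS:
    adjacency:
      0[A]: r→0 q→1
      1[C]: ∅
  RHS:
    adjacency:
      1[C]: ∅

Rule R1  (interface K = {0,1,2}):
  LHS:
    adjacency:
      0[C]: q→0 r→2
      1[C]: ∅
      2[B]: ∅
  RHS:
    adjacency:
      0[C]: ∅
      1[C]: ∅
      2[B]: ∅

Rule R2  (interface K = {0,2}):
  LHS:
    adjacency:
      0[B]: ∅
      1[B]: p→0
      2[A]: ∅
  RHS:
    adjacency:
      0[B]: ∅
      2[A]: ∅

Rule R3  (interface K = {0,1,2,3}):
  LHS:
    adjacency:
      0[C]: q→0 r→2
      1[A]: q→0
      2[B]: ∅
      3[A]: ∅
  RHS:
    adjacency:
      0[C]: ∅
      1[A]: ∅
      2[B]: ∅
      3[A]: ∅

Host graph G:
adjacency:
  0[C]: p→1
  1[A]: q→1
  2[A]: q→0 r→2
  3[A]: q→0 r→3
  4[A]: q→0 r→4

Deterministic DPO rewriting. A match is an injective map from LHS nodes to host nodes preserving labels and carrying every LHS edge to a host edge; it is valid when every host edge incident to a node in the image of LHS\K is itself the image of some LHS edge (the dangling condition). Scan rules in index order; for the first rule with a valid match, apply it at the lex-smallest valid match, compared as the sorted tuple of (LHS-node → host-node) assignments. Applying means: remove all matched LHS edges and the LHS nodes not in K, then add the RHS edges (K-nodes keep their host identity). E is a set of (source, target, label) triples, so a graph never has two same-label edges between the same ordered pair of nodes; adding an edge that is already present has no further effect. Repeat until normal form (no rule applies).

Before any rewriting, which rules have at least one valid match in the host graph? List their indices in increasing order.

Answer: [R0]

Rewrite trace:
R0: 3 valid matches — {0↦2, 1↦0}, {0↦3, 1↦0}, {0↦4, 1↦0}
R1: no valid match — LHS pattern not found
R2: no valid match — LHS pattern not found
R3: no valid match — LHS pattern not found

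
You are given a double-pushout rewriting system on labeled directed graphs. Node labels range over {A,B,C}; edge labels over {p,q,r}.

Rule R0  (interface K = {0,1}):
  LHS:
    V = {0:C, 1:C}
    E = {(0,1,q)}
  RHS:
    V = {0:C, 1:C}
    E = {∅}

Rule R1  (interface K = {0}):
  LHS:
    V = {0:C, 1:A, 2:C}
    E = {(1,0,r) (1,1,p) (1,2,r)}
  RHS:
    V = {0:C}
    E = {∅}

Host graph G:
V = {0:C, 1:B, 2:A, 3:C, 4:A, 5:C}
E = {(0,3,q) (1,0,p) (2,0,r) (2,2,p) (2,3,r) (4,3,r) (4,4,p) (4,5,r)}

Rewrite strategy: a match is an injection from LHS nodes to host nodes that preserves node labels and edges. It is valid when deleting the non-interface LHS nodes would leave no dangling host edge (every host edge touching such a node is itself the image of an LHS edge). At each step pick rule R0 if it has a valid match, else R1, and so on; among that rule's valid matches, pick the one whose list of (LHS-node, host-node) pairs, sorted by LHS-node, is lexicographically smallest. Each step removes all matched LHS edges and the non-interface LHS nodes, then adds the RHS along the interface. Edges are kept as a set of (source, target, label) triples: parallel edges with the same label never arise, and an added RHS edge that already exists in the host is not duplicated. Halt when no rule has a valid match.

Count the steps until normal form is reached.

[0] host  ⇒  6 nodes, 8 edges  {0-q->3 1-p->0 2-r->0 2-p->2 2-r->3 4-r->3 4-p->4 4-r->5}
[1] R0 @ {0↦0, 1↦3}  ⇒  6 nodes, 7 edges  {1-p->0 2-r->0 2-p->2 2-r->3 4-r->3 4-p->4 4-r->5}
[2] R1 @ {0↦3, 1↦4, 2↦5}  ⇒  4 nodes, 4 edges  {1-p->0 2-r->0 2-p->2 2-r->3}
[3] R1 @ {0↦0, 1↦2, 2↦3}  ⇒  2 nodes, 1 edges  {1-p->0}
halt: no rule applies after step 3

Answer: 3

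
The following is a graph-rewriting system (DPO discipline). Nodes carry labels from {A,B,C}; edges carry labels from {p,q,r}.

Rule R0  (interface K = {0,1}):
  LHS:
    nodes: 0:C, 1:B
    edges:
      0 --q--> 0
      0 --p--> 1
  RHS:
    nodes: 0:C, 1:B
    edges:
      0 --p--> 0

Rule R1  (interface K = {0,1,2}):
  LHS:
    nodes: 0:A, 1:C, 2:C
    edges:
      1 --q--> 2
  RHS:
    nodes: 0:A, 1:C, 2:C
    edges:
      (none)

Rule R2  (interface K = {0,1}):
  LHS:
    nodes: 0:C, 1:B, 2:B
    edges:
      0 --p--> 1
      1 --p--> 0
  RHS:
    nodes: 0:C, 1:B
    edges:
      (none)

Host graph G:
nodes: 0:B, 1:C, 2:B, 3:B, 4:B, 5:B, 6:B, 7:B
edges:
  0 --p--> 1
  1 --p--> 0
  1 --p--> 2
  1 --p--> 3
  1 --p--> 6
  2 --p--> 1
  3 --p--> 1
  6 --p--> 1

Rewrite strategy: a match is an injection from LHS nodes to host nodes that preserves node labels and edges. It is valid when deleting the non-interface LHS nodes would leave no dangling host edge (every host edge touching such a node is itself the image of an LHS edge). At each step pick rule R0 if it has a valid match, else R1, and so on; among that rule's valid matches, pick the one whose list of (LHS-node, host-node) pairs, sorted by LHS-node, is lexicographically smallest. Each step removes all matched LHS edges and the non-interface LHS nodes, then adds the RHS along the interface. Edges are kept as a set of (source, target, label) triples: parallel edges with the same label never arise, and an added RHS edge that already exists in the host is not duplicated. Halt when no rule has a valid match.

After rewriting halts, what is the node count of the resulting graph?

Answer: 4

Rewrite trace:
[0] host  ⇒  8 nodes, 8 edges  {0-p->1 1-p->0 1-p->2 1-p->3 1-p->6 2-p->1 3-p->1 6-p->1}
[1] R2 @ {0↦1, 1↦0, 2↦4}  ⇒  7 nodes, 6 edges  {1-p->2 1-p->3 1-p->6 2-p->1 3-p->1 6-p->1}
[2] R2 @ {0↦1, 1↦2, 2↦0}  ⇒  6 nodes, 4 edges  {1-p->3 1-p->6 3-p->1 6-p->1}
[3] R2 @ {0↦1, 1↦3, 2↦2}  ⇒  5 nodes, 2 edges  {1-p->6 6-p->1}
[4] R2 @ {0↦1, 1↦6, 2↦3}  ⇒  4 nodes, 0 edges  {∅}
normal form: no rule applies after step 4
NF nodes: {1:C, 5:B, 6:B, 7:B}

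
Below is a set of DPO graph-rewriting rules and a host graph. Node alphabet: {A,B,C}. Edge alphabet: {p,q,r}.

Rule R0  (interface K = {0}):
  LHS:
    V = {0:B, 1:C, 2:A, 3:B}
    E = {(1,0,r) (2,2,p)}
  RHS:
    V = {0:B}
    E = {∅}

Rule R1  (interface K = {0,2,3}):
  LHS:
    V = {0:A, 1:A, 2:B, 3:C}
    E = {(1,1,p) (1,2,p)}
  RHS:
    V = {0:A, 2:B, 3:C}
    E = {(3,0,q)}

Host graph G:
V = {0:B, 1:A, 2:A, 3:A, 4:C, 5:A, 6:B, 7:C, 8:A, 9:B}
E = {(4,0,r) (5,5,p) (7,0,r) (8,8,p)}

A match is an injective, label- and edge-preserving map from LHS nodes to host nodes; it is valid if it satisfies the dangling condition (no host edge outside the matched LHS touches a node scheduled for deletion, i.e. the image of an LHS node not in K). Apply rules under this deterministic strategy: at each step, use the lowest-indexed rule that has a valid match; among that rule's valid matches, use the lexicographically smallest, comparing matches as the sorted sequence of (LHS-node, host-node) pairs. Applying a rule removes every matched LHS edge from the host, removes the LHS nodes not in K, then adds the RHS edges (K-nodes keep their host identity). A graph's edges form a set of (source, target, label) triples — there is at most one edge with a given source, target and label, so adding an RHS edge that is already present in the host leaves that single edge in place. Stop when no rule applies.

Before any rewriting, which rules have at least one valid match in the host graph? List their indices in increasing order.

R0: 8 valid matches — {0↦0, 1↦4, 2↦5, 3↦6}, {0↦0, 1↦4, 2↦5, 3↦9}, {0↦0, 1↦4, 2↦8, 3↦6} (+5 more)
R1: no valid match — LHS pattern not found

Answer: [R0]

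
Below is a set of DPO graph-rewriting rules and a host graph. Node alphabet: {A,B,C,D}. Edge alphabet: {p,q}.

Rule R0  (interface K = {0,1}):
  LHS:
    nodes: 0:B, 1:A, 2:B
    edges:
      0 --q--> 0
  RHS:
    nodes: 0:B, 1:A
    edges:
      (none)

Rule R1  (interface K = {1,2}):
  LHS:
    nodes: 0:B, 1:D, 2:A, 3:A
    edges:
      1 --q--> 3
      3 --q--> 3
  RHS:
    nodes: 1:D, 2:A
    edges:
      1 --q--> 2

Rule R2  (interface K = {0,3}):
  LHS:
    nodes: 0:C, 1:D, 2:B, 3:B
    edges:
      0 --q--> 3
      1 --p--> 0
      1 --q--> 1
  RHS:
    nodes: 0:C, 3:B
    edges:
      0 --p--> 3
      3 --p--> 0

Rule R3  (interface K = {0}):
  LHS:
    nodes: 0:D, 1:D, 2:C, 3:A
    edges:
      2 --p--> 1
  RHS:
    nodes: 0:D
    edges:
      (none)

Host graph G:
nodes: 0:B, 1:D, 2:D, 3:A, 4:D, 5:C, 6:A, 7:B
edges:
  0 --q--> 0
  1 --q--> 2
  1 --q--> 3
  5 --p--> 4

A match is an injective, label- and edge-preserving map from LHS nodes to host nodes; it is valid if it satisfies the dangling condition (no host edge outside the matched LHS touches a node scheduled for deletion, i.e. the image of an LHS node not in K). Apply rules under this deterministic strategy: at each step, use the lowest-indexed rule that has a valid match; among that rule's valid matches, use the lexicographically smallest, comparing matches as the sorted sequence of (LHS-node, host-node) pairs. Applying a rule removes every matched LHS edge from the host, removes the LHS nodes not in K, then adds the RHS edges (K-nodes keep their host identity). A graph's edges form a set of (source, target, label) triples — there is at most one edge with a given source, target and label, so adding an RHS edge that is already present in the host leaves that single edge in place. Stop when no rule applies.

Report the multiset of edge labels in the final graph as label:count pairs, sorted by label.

initial: |V|=8 |E|=4  E = 0-q->0 1-q->2 1-q->3 5-p->4
step 1: apply R0 at {0↦0, 1↦3, 2↦7}  → |V|=7 |E|=3  E = 1-q->2 1-q->3 5-p->4
step 2: apply R3 at {0↦1, 1↦4, 2↦5, 3↦6}  → |V|=4 |E|=2  E = 1-q->2 1-q->3
final graph: no rule applies after step 2
NF edges: [(1, 2, 'q'), (1, 3, 'q')]

Answer: q:2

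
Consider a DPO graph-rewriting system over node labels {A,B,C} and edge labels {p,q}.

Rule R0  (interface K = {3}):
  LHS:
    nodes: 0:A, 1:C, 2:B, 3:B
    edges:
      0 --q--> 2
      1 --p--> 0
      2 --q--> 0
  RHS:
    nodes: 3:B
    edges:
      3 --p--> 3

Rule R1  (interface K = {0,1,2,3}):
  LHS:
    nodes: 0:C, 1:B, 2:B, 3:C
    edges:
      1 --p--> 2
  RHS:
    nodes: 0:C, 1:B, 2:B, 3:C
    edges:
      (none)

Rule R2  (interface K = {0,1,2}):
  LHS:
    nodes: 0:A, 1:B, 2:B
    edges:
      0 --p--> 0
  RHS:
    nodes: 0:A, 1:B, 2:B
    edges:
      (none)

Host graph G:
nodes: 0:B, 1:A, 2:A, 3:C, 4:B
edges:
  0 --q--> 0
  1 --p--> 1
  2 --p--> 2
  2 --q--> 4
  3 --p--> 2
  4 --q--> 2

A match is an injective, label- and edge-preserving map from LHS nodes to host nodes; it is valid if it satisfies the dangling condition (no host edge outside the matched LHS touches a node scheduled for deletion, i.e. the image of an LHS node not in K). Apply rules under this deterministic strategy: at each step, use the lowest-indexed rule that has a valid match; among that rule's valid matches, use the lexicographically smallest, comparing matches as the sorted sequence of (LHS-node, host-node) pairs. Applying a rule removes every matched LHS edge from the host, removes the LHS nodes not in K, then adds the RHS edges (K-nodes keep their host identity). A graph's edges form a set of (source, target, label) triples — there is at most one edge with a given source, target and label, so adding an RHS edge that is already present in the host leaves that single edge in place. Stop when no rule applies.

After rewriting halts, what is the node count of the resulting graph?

start.  V:5 E:6  edges: 0-q->0 1-p->1 2-p->2 2-q->4 3-p->2 4-q->2
1. fire R2 via {0↦1, 1↦0, 2↦4}  →  V:5 E:5  edges: 0-q->0 2-p->2 2-q->4 3-p->2 4-q->2
2. fire R2 via {0↦2, 1↦0, 2↦4}  →  V:5 E:4  edges: 0-q->0 2-q->4 3-p->2 4-q->2
3. fire R0 via {0↦2, 1↦3, 2↦4, 3↦0}  →  V:2 E:2  edges: 0-p->0 0-q->0
halt: no rule applies after step 3
NF nodes: {0:B, 1:A}

Answer: 2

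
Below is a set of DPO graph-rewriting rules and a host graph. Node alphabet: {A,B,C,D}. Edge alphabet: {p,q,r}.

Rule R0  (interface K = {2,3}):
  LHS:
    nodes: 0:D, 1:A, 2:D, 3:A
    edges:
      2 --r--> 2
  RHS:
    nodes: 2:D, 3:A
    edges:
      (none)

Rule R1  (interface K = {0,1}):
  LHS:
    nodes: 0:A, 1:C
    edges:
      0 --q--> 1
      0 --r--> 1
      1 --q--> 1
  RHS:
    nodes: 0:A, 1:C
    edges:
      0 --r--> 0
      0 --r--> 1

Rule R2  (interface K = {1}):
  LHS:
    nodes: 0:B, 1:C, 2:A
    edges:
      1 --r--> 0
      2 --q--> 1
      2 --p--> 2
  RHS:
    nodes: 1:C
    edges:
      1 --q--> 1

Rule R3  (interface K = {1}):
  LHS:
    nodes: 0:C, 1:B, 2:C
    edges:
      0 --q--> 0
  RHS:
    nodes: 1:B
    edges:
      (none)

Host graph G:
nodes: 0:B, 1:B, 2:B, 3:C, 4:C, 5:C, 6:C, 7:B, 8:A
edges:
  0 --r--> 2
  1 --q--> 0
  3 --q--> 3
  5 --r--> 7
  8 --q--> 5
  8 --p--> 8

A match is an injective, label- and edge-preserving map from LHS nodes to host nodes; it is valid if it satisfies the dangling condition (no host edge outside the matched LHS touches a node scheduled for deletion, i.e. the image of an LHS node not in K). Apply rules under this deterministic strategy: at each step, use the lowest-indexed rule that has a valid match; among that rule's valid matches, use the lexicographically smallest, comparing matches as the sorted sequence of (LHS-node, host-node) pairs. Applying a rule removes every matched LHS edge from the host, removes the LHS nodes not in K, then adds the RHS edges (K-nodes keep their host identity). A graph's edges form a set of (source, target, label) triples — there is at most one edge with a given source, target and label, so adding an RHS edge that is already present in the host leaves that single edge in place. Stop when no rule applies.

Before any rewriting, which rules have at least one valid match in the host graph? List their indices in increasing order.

R0: no valid match — LHS pattern not found
R1: no valid match — LHS pattern not found
R2: 1 valid match — {0↦7, 1↦5, 2↦8}
R3: 8 valid matches — {0↦3, 1↦0, 2↦4}, {0↦3, 1↦0, 2↦6}, {0↦3, 1↦1, 2↦4} (+5 more)

Answer: [R2,R3]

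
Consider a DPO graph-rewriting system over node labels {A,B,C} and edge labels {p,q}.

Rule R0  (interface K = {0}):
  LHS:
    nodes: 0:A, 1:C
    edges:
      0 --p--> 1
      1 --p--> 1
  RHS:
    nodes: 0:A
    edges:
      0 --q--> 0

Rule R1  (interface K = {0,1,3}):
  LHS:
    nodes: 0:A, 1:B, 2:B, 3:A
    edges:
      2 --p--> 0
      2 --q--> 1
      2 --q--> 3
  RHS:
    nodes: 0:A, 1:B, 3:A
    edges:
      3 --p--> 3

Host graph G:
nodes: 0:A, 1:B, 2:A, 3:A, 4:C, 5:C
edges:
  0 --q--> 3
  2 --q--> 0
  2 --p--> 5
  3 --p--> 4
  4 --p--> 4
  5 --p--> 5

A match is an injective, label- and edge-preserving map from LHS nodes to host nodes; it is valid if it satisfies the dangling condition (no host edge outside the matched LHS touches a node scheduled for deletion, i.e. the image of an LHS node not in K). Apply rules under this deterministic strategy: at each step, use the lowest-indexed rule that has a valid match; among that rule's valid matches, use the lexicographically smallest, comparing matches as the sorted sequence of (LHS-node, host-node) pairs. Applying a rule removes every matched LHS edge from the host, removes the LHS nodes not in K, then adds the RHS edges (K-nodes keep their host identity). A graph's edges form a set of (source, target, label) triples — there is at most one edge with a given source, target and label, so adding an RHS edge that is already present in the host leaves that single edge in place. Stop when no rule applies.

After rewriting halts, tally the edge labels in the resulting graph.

Answer: q:4

Steps:
start.  V:6 E:6  edges: 0-q->3 2-q->0 2-p->5 3-p->4 4-p->4 5-p->5
1. fire R0 via {0↦2, 1↦5}  →  V:5 E:5  edges: 0-q->3 2-q->0 2-q->2 3-p->4 4-p->4
2. fire R0 via {0↦3, 1↦4}  →  V:4 E:4  edges: 0-q->3 2-q->0 2-q->2 3-q->3
halt: no rule applies after step 2
NF edges: [(0, 3, 'q'), (2, 0, 'q'), (2, 2, 'q'), (3, 3, 'q')]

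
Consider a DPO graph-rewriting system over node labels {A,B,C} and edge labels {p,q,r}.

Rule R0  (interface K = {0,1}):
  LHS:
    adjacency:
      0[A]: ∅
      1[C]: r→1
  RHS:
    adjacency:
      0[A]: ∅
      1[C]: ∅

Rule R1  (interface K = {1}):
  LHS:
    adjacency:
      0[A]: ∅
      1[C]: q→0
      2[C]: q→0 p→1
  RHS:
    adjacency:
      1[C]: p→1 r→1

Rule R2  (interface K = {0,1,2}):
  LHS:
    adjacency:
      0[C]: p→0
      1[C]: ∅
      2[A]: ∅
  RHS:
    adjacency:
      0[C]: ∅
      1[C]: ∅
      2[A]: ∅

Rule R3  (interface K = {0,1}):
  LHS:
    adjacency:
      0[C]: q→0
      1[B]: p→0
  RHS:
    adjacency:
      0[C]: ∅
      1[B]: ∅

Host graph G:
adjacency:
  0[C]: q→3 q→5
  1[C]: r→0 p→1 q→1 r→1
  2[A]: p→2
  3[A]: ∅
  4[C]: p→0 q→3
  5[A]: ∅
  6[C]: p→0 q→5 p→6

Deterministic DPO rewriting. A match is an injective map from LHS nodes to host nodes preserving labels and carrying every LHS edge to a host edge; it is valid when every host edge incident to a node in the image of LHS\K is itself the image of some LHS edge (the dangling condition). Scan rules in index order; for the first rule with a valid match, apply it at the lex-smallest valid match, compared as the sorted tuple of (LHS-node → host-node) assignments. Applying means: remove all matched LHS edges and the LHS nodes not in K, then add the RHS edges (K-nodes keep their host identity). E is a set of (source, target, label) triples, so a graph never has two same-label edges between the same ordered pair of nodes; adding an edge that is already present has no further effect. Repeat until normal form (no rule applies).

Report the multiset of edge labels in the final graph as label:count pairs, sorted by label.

initial: |V|=7 |E|=12  E = 0-q->3 0-q->5 1-r->0 1-p->1 1-q->1 1-r->1 2-p->2 4-p->0 4-q->3 6-p->0 6-q->5 6-p->6
step 1: apply R0 at {0↦2, 1↦1}  → |V|=7 |E|=11  E = 0-q->3 0-q->5 1-r->0 1-p->1 1-q->1 2-p->2 4-p->0 4-q->3 6-p->0 6-q->5 6-p->6
step 2: apply R1 at {0↦3, 1↦0, 2↦4}  → |V|=5 |E|=10  E = 0-p->0 0-r->0 0-q->5 1-r->0 1-p->1 1-q->1 2-p->2 6-p->0 6-q->5 6-p->6
step 3: apply R0 at {0↦2, 1↦0}  → |V|=5 |E|=9  E = 0-p->0 0-q->5 1-r->0 1-p->1 1-q->1 2-p->2 6-p->0 6-q->5 6-p->6
step 4: apply R2 at {0↦0, 1↦1, 2↦2}  → |V|=5 |E|=8  E = 0-q->5 1-r->0 1-p->1 1-q->1 2-p->2 6-p->0 6-q->5 6-p->6
step 5: apply R2 at {0↦1, 1↦0, 2↦2}  → |V|=5 |E|=7  E = 0-q->5 1-r->0 1-q->1 2-p->2 6-p->0 6-q->5 6-p->6
step 6: apply R2 at {0↦6, 1↦0, 2↦2}  → |V|=5 |E|=6  E = 0-q->5 1-r->0 1-q->1 2-p->2 6-p->0 6-q->5
step 7: apply R1 at {0↦5, 1↦0, 2↦6}  → |V|=3 |E|=5  E = 0-p->0 0-r->0 1-r->0 1-q->1 2-p->2
step 8: apply R0 at {0↦2, 1↦0}  → |V|=3 |E|=4  E = 0-p->0 1-r->0 1-q->1 2-p->2
step 9: apply R2 at {0↦0, 1↦1, 2↦2}  → |V|=3 |E|=3  E = 1-r->0 1-q->1 2-p->2
final graph: no rule applies after step 9
NF edges: [(1, 0, 'r'), (1, 1, 'q'), (2, 2, 'p')]

Answer: p:1 q:1 r:1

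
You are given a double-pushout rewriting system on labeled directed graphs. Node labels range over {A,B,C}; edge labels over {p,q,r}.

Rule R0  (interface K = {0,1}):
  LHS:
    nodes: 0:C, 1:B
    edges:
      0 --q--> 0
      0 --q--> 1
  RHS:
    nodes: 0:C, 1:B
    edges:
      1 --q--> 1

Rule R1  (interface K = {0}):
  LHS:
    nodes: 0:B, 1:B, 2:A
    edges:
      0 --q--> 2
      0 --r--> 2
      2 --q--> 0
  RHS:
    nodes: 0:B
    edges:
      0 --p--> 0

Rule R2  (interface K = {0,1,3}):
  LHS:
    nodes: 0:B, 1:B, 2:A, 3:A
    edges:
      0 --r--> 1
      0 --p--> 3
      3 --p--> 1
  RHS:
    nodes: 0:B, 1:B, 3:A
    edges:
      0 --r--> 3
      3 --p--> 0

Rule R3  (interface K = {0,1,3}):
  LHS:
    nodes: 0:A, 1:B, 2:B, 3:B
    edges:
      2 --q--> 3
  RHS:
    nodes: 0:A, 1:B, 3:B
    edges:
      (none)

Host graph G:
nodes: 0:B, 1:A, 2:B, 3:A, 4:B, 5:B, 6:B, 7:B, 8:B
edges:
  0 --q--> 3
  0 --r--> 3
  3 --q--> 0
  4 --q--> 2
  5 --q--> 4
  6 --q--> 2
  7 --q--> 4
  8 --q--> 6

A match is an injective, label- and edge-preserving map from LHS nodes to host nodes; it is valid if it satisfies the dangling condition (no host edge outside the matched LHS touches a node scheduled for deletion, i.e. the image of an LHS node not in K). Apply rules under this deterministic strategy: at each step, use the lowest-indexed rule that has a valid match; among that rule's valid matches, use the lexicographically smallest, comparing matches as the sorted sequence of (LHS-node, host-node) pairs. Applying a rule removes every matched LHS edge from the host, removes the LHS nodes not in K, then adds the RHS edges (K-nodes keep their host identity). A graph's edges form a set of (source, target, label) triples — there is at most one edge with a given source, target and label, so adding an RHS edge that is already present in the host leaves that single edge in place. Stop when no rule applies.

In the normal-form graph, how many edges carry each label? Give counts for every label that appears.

Answer: p:1

Steps:
[0] host  ⇒  9 nodes, 8 edges  {0-q->3 0-r->3 3-q->0 4-q->2 5-q->4 6-q->2 7-q->4 8-q->6}
[1] R3 @ {0↦1, 1↦0, 2↦5, 3↦4}  ⇒  8 nodes, 7 edges  {0-q->3 0-r->3 3-q->0 4-q->2 6-q->2 7-q->4 8-q->6}
[2] R3 @ {0↦1, 1↦0, 2↦7, 3↦4}  ⇒  7 nodes, 6 edges  {0-q->3 0-r->3 3-q->0 4-q->2 6-q->2 8-q->6}
[3] R3 @ {0↦1, 1↦0, 2↦4, 3↦2}  ⇒  6 nodes, 5 edges  {0-q->3 0-r->3 3-q->0 6-q->2 8-q->6}
[4] R3 @ {0↦1, 1↦0, 2↦8, 3↦6}  ⇒  5 nodes, 4 edges  {0-q->3 0-r->3 3-q->0 6-q->2}
[5] R3 @ {0↦1, 1↦0, 2↦6, 3↦2}  ⇒  4 nodes, 3 edges  {0-q->3 0-r->3 3-q->0}
[6] R1 @ {0↦0, 1↦2, 2↦3}  ⇒  2 nodes, 1 edges  {0-p->0}
halt: no rule applies after step 6
NF edges: [(0, 0, 'p')]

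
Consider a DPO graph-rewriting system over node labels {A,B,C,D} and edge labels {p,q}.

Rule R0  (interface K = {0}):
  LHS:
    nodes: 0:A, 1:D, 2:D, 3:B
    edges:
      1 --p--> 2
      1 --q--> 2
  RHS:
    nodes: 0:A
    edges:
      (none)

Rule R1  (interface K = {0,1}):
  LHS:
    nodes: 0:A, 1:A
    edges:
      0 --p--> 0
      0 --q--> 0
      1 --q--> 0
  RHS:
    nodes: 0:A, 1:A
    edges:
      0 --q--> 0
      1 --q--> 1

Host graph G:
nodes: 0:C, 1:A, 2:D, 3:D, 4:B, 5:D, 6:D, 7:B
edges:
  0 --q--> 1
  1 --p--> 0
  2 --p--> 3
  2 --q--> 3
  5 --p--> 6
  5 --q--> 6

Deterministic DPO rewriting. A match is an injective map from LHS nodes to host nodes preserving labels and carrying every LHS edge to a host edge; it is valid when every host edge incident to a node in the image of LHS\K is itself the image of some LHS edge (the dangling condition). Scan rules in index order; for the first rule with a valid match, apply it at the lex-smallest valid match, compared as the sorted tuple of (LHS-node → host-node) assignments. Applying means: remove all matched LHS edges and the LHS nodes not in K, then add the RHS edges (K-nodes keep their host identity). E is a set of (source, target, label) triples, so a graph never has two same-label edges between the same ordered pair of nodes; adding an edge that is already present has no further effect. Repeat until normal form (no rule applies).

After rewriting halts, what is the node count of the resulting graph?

Answer: 2

Steps:
initial: |V|=8 |E|=6  E = 0-q->1 1-p->0 2-p->3 2-q->3 5-p->6 5-q->6
step 1: apply R0 at {0↦1, 1↦2, 2↦3, 3↦4}  → |V|=5 |E|=4  E = 0-q->1 1-p->0 5-p->6 5-q->6
step 2: apply R0 at {0↦1, 1↦5, 2↦6, 3↦7}  → |V|=2 |E|=2  E = 0-q->1 1-p->0
normal form: no rule applies after step 2
NF nodes: {0:C, 1:A}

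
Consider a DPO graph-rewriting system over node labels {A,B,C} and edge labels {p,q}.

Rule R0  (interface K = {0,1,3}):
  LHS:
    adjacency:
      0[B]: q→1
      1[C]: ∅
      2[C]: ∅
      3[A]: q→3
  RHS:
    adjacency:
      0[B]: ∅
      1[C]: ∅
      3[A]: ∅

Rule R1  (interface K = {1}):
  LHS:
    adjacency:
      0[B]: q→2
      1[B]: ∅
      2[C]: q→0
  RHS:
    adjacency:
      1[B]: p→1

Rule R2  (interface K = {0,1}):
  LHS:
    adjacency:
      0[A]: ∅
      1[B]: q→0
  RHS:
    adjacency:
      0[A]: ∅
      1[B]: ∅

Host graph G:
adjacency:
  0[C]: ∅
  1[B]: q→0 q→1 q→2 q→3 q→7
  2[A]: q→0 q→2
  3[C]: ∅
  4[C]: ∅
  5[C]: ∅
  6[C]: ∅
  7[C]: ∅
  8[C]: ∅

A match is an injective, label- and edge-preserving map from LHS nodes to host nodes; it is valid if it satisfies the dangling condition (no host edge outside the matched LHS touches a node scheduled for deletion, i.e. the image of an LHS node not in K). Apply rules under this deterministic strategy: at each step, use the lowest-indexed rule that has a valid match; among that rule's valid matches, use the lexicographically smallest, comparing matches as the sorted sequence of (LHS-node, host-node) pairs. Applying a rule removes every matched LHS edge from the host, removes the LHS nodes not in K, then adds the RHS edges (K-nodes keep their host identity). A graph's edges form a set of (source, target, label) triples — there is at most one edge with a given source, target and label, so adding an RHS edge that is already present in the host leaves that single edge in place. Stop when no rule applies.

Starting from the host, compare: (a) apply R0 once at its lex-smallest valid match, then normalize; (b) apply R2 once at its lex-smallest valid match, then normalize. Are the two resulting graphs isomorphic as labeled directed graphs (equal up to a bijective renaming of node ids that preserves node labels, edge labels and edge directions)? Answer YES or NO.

Answer: YES

Steps:
branch R0-first: apply at {0↦1, 1↦0, 2↦4, 3↦2} → |E|=5, then 1 more step(s) → NF |V|=8 |E|=4 V={0:C, 1:B, 2:A, 3:C, 5:C, 6:C, 7:C, 8:C} E=1-q->1 1-q->3 1-q->7 2-q->0
branch R2-first: apply at {0↦2, 1↦1} → |E|=6, then 1 more step(s) → NF |V|=8 |E|=4 V={0:C, 1:B, 2:A, 3:C, 5:C, 6:C, 7:C, 8:C} E=1-q->1 1-q->3 1-q->7 2-q->0
graphs isomorphic (equal up to label-preserving node renaming)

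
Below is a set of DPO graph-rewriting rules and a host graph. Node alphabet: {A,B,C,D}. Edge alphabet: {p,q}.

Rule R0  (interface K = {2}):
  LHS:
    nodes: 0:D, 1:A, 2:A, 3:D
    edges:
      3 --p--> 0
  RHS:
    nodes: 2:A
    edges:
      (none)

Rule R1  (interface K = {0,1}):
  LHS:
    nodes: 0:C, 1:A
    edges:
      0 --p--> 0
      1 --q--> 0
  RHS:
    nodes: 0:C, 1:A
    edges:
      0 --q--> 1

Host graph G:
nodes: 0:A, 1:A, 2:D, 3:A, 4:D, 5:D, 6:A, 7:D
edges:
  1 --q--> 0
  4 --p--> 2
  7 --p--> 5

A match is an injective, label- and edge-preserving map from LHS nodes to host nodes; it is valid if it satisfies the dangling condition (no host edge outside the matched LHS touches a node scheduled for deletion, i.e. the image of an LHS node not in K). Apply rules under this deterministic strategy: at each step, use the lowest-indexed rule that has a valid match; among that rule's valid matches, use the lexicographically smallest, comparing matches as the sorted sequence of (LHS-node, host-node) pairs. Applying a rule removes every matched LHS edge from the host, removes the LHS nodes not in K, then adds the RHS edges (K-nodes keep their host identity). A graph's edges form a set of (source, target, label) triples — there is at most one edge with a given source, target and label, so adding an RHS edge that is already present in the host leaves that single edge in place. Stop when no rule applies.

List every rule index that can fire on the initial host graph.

Answer: [R0]

Derivation:
R0: 12 valid matches — {0↦2, 1↦3, 2↦0, 3↦4}, {0↦2, 1↦3, 2↦1, 3↦4}, {0↦2, 1↦3, 2↦6, 3↦4} (+9 more)
R1: no valid match — LHS pattern not found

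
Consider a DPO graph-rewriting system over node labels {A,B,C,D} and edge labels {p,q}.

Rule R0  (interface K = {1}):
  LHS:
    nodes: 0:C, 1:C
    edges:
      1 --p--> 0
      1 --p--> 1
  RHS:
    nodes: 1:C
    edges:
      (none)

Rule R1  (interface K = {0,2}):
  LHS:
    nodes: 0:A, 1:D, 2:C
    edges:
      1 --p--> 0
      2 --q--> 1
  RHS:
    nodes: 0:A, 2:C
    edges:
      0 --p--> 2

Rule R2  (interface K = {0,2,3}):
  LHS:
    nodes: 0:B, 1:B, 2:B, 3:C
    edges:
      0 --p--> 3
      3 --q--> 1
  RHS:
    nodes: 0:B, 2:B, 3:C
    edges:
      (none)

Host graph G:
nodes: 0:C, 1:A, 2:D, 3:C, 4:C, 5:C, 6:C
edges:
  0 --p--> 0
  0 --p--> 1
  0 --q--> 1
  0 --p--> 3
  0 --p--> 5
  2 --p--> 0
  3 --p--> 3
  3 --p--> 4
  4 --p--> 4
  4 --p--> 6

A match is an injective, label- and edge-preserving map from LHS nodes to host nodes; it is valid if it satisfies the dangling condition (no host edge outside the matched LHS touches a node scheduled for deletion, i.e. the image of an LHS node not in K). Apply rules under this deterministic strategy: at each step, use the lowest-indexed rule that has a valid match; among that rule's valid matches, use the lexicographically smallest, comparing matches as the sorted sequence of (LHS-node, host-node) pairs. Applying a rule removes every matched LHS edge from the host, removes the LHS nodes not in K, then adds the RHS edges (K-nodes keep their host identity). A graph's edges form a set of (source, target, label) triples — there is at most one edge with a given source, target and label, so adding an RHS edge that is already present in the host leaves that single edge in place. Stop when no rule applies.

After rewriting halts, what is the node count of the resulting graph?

Answer: 4

Derivation:
[0] host  ⇒  7 nodes, 10 edges  {0-p->0 0-p->1 0-q->1 0-p->3 0-p->5 2-p->0 3-p->3 3-p->4 4-p->4 4-p->6}
[1] R0 @ {0↦5, 1↦0}  ⇒  6 nodes, 8 edges  {0-p->1 0-q->1 0-p->3 2-p->0 3-p->3 3-p->4 4-p->4 4-p->6}
[2] R0 @ {0↦6, 1↦4}  ⇒  5 nodes, 6 edges  {0-p->1 0-q->1 0-p->3 2-p->0 3-p->3 3-p->4}
[3] R0 @ {0↦4, 1↦3}  ⇒  4 nodes, 4 edges  {0-p->1 0-q->1 0-p->3 2-p->0}
normal form: no rule applies after step 3
NF nodes: {0:C, 1:A, 2:D, 3:C}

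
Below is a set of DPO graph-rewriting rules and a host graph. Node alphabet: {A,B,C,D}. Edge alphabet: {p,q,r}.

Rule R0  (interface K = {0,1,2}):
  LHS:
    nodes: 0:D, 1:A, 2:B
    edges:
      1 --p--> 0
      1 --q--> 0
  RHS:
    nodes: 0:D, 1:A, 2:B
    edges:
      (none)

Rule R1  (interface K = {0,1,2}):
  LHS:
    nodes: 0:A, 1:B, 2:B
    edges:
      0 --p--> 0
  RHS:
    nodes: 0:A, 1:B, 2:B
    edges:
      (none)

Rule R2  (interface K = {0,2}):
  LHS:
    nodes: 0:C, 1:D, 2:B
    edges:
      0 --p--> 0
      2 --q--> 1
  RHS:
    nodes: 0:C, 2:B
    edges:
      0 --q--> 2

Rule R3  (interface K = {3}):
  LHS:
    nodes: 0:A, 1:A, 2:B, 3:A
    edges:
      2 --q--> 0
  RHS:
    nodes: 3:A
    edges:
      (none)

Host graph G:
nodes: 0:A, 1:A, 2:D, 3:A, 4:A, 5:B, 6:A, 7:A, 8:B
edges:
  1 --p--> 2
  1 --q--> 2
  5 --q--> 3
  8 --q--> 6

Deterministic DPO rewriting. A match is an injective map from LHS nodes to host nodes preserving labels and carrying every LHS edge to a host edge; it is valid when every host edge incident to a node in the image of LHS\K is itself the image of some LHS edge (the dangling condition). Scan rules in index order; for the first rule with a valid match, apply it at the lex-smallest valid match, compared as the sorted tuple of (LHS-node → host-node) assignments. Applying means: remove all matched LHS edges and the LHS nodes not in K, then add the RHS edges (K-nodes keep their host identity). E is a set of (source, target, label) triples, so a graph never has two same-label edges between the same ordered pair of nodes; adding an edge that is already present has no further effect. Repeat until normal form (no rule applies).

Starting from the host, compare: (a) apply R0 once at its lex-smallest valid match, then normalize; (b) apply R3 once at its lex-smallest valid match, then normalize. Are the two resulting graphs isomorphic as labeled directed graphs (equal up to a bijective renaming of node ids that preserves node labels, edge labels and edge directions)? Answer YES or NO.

branch R0-first: apply at {0↦2, 1↦1, 2↦5} → |E|=2, then 2 more step(s) → NF |V|=3 |E|=0 V={2:D, 4:A, 7:A} E=∅
branch R3-first: apply at {0↦3, 1↦0, 2↦5, 3↦1} → |E|=3, then 2 more step(s) → NF |V|=3 |E|=0 V={2:D, 4:A, 7:A} E=∅
graphs isomorphic (equal up to label-preserving node renaming)

Answer: YES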